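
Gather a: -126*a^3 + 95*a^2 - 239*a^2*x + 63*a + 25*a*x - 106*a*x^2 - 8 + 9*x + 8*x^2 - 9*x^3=-126*a^3 + a^2*(95 - 239*x) + a*(-106*x^2 + 25*x + 63) - 9*x^3 + 8*x^2 + 9*x - 8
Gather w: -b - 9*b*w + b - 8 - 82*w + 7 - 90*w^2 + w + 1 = -90*w^2 + w*(-9*b - 81)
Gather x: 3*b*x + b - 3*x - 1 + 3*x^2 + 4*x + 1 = b + 3*x^2 + x*(3*b + 1)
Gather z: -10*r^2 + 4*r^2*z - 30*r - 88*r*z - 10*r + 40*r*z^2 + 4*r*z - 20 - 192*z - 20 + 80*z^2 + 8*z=-10*r^2 - 40*r + z^2*(40*r + 80) + z*(4*r^2 - 84*r - 184) - 40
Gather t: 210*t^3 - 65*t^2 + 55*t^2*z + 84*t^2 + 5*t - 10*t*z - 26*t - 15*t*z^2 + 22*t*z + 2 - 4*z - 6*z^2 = 210*t^3 + t^2*(55*z + 19) + t*(-15*z^2 + 12*z - 21) - 6*z^2 - 4*z + 2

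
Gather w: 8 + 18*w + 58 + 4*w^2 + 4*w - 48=4*w^2 + 22*w + 18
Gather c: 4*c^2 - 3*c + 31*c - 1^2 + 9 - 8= 4*c^2 + 28*c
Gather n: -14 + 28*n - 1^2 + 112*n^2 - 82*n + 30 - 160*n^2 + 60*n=-48*n^2 + 6*n + 15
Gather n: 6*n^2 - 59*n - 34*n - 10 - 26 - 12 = 6*n^2 - 93*n - 48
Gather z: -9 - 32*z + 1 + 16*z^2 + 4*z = 16*z^2 - 28*z - 8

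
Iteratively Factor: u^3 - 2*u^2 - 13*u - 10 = (u - 5)*(u^2 + 3*u + 2) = (u - 5)*(u + 2)*(u + 1)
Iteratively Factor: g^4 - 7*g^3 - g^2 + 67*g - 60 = (g - 1)*(g^3 - 6*g^2 - 7*g + 60) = (g - 4)*(g - 1)*(g^2 - 2*g - 15) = (g - 4)*(g - 1)*(g + 3)*(g - 5)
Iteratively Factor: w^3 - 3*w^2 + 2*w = (w - 2)*(w^2 - w) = (w - 2)*(w - 1)*(w)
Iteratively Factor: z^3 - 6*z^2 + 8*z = (z)*(z^2 - 6*z + 8) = z*(z - 2)*(z - 4)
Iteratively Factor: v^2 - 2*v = (v)*(v - 2)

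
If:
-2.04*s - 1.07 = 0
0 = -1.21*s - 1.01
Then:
No Solution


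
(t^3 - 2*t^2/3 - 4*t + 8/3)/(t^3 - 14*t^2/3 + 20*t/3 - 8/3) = (t + 2)/(t - 2)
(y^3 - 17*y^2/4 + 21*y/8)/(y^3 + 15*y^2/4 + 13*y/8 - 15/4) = y*(2*y - 7)/(2*y^2 + 9*y + 10)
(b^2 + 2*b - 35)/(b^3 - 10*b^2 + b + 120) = (b + 7)/(b^2 - 5*b - 24)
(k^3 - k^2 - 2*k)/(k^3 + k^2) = (k - 2)/k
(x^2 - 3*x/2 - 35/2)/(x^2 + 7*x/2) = (x - 5)/x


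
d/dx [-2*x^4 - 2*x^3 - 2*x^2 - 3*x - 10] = -8*x^3 - 6*x^2 - 4*x - 3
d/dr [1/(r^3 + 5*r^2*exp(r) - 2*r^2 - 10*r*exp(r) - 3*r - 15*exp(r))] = (-5*r^2*exp(r) - 3*r^2 + 4*r + 25*exp(r) + 3)/(-r^3 - 5*r^2*exp(r) + 2*r^2 + 10*r*exp(r) + 3*r + 15*exp(r))^2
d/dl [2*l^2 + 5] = 4*l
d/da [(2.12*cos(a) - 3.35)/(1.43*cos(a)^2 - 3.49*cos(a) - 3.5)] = (3.0316*cos(a)^2 - 9.581*cos(a) + 19.1115)*sin(a)/(2.0449*cos(a)^4 - 9.9814*cos(a)^3 + 2.1701*cos(a)^2 + 24.43*cos(a) + 12.25)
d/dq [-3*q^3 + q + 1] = 1 - 9*q^2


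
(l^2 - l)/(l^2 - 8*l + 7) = l/(l - 7)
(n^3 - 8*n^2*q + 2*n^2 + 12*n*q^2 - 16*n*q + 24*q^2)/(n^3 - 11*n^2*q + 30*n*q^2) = (-n^2 + 2*n*q - 2*n + 4*q)/(n*(-n + 5*q))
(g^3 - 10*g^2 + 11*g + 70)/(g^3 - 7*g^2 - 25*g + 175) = (g + 2)/(g + 5)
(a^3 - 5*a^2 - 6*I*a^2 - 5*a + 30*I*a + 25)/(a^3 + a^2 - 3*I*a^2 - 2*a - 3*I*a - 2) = (a^2 - 5*a*(1 + I) + 25*I)/(a^2 + a*(1 - 2*I) - 2*I)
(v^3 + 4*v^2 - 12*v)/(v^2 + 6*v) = v - 2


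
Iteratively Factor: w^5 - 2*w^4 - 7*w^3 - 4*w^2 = (w - 4)*(w^4 + 2*w^3 + w^2) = w*(w - 4)*(w^3 + 2*w^2 + w) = w*(w - 4)*(w + 1)*(w^2 + w) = w*(w - 4)*(w + 1)^2*(w)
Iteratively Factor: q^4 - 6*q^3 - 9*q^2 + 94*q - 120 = (q - 3)*(q^3 - 3*q^2 - 18*q + 40) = (q - 5)*(q - 3)*(q^2 + 2*q - 8) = (q - 5)*(q - 3)*(q + 4)*(q - 2)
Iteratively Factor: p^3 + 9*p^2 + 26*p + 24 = (p + 4)*(p^2 + 5*p + 6) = (p + 3)*(p + 4)*(p + 2)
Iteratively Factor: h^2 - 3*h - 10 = (h - 5)*(h + 2)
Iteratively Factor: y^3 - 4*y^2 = (y - 4)*(y^2) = y*(y - 4)*(y)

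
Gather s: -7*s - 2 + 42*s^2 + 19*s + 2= 42*s^2 + 12*s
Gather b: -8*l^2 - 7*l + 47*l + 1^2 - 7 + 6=-8*l^2 + 40*l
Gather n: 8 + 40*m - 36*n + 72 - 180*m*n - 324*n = 40*m + n*(-180*m - 360) + 80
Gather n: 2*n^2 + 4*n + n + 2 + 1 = 2*n^2 + 5*n + 3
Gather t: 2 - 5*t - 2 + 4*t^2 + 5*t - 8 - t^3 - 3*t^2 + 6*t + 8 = -t^3 + t^2 + 6*t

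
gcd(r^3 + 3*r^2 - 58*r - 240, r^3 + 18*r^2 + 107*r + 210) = r^2 + 11*r + 30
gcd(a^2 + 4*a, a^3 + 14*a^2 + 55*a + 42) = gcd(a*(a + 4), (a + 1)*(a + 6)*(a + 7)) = 1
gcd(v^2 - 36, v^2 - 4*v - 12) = v - 6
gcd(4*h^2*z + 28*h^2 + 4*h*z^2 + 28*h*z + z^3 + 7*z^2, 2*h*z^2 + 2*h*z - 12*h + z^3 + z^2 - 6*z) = 2*h + z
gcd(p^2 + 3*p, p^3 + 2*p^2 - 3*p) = p^2 + 3*p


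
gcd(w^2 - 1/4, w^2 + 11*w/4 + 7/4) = 1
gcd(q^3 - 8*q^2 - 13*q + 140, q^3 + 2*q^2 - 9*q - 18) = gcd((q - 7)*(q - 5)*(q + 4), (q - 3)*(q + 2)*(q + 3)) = 1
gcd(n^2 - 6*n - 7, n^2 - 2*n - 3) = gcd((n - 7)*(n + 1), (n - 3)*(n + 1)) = n + 1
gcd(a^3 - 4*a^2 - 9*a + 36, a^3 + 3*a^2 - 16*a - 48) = a^2 - a - 12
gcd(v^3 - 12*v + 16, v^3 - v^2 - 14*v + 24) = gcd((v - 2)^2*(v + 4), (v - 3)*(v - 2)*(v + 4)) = v^2 + 2*v - 8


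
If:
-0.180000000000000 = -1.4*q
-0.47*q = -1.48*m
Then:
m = 0.04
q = 0.13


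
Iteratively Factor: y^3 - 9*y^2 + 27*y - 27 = (y - 3)*(y^2 - 6*y + 9) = (y - 3)^2*(y - 3)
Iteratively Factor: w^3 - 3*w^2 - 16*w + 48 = (w + 4)*(w^2 - 7*w + 12) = (w - 3)*(w + 4)*(w - 4)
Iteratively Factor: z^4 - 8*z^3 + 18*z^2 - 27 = (z - 3)*(z^3 - 5*z^2 + 3*z + 9) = (z - 3)^2*(z^2 - 2*z - 3) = (z - 3)^2*(z + 1)*(z - 3)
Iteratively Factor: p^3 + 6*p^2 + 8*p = (p)*(p^2 + 6*p + 8) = p*(p + 2)*(p + 4)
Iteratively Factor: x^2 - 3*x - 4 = (x + 1)*(x - 4)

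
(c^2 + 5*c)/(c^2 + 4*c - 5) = c/(c - 1)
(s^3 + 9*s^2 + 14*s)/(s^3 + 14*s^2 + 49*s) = (s + 2)/(s + 7)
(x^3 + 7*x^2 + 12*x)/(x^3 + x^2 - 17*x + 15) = x*(x^2 + 7*x + 12)/(x^3 + x^2 - 17*x + 15)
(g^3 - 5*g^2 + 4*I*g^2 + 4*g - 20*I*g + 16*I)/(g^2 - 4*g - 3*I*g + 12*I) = (g^2 + g*(-1 + 4*I) - 4*I)/(g - 3*I)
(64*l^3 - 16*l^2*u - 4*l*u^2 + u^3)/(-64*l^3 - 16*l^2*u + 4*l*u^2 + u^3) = (-4*l + u)/(4*l + u)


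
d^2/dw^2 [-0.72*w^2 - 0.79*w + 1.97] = -1.44000000000000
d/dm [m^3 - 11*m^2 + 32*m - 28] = 3*m^2 - 22*m + 32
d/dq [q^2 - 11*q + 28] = 2*q - 11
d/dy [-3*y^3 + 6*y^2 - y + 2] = -9*y^2 + 12*y - 1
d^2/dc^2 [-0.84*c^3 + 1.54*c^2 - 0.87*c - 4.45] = 3.08 - 5.04*c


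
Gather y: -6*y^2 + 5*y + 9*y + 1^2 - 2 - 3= -6*y^2 + 14*y - 4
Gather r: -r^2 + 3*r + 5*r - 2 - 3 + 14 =-r^2 + 8*r + 9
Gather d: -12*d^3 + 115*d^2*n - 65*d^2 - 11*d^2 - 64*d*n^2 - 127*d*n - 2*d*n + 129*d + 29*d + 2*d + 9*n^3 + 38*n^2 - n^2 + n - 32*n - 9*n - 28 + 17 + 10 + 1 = -12*d^3 + d^2*(115*n - 76) + d*(-64*n^2 - 129*n + 160) + 9*n^3 + 37*n^2 - 40*n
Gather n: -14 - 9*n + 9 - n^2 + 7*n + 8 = -n^2 - 2*n + 3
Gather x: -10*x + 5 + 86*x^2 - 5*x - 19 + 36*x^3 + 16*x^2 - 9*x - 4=36*x^3 + 102*x^2 - 24*x - 18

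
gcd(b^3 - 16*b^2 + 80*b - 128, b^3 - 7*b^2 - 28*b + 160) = b^2 - 12*b + 32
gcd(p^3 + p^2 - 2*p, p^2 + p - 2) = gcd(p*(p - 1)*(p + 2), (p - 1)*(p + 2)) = p^2 + p - 2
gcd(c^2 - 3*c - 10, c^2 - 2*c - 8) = c + 2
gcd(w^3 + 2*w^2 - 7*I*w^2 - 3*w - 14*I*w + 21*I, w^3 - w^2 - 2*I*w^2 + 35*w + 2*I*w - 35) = w^2 + w*(-1 - 7*I) + 7*I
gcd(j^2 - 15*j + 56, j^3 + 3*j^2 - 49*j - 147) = j - 7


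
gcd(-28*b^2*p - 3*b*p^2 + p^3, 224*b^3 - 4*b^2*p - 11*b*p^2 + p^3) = -28*b^2 - 3*b*p + p^2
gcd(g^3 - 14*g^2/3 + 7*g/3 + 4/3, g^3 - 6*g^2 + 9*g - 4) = g^2 - 5*g + 4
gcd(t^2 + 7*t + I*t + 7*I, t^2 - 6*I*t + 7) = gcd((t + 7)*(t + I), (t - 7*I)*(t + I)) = t + I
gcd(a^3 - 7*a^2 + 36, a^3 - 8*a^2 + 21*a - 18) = a - 3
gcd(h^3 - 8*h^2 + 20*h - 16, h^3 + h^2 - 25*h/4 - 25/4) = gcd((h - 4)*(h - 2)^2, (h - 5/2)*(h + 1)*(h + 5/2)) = 1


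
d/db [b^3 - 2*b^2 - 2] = b*(3*b - 4)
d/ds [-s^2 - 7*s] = -2*s - 7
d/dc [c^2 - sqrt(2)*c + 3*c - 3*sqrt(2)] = 2*c - sqrt(2) + 3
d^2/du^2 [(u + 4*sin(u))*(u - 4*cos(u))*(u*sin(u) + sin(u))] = -u^3*sin(u) - u^2*sin(u) + 8*sqrt(2)*u^2*sin(2*u + pi/4) + 6*u^2*cos(u) + 6*u*sin(u) + 24*u*sin(2*u) + 8*u*cos(u) - 8*u*cos(2*u) - 36*u*cos(3*u) + 10*sin(u) - 24*sin(3*u) + 4*cos(u) - 8*cos(2*u) - 36*cos(3*u) - 4*sqrt(2)*cos(2*u + pi/4) + 4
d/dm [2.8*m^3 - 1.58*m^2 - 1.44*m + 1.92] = 8.4*m^2 - 3.16*m - 1.44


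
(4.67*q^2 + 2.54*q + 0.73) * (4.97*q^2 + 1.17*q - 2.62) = 23.2099*q^4 + 18.0877*q^3 - 5.6355*q^2 - 5.8007*q - 1.9126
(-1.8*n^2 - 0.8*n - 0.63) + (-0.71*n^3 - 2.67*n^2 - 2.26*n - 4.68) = -0.71*n^3 - 4.47*n^2 - 3.06*n - 5.31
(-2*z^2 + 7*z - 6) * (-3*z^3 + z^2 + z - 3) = 6*z^5 - 23*z^4 + 23*z^3 + 7*z^2 - 27*z + 18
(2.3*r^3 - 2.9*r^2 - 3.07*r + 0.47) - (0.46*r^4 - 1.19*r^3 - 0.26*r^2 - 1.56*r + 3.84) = -0.46*r^4 + 3.49*r^3 - 2.64*r^2 - 1.51*r - 3.37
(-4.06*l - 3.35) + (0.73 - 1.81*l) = -5.87*l - 2.62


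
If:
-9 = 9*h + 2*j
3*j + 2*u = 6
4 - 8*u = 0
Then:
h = -37/27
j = 5/3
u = 1/2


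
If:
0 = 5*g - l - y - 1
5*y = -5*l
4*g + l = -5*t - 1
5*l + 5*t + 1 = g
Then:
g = 1/5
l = 1/4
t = -41/100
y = -1/4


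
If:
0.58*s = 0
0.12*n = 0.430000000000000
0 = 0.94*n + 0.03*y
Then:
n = 3.58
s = 0.00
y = -112.28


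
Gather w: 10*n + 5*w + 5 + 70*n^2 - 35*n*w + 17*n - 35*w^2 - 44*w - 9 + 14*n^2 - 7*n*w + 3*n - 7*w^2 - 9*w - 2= 84*n^2 + 30*n - 42*w^2 + w*(-42*n - 48) - 6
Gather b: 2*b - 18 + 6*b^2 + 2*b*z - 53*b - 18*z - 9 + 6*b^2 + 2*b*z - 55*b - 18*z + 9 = 12*b^2 + b*(4*z - 106) - 36*z - 18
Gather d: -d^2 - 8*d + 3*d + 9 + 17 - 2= -d^2 - 5*d + 24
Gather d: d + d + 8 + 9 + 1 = 2*d + 18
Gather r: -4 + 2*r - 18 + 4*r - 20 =6*r - 42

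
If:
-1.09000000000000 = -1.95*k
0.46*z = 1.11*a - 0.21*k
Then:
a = 0.414414414414414*z + 0.105751905751906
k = 0.56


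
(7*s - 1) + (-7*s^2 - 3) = -7*s^2 + 7*s - 4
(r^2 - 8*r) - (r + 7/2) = r^2 - 9*r - 7/2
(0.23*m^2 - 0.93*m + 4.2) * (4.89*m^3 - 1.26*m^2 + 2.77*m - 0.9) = 1.1247*m^5 - 4.8375*m^4 + 22.3469*m^3 - 8.0751*m^2 + 12.471*m - 3.78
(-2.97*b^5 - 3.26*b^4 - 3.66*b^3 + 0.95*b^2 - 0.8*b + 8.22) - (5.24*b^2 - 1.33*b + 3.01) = -2.97*b^5 - 3.26*b^4 - 3.66*b^3 - 4.29*b^2 + 0.53*b + 5.21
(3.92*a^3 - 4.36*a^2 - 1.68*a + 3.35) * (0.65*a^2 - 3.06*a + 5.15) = 2.548*a^5 - 14.8292*a^4 + 32.4376*a^3 - 15.1357*a^2 - 18.903*a + 17.2525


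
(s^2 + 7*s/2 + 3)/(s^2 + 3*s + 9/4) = 2*(s + 2)/(2*s + 3)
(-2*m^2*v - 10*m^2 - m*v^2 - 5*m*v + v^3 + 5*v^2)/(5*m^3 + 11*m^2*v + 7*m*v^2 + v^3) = (-2*m*v - 10*m + v^2 + 5*v)/(5*m^2 + 6*m*v + v^2)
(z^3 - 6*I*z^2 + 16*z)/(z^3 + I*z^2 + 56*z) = (z^2 - 6*I*z + 16)/(z^2 + I*z + 56)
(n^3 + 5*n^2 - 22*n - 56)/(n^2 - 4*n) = n + 9 + 14/n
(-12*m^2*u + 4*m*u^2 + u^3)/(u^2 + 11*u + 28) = u*(-12*m^2 + 4*m*u + u^2)/(u^2 + 11*u + 28)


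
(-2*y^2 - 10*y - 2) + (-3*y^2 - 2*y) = -5*y^2 - 12*y - 2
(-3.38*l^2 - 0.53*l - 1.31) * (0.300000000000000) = -1.014*l^2 - 0.159*l - 0.393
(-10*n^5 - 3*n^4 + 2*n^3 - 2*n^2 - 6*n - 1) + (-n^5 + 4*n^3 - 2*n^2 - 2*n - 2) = -11*n^5 - 3*n^4 + 6*n^3 - 4*n^2 - 8*n - 3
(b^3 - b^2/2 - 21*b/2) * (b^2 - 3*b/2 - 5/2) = b^5 - 2*b^4 - 49*b^3/4 + 17*b^2 + 105*b/4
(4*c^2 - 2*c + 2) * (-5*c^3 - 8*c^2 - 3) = -20*c^5 - 22*c^4 + 6*c^3 - 28*c^2 + 6*c - 6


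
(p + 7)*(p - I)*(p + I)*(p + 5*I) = p^4 + 7*p^3 + 5*I*p^3 + p^2 + 35*I*p^2 + 7*p + 5*I*p + 35*I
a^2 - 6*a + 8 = (a - 4)*(a - 2)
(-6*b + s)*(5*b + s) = -30*b^2 - b*s + s^2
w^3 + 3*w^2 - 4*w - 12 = (w - 2)*(w + 2)*(w + 3)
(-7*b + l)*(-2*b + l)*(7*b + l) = 98*b^3 - 49*b^2*l - 2*b*l^2 + l^3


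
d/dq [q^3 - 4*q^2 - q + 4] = 3*q^2 - 8*q - 1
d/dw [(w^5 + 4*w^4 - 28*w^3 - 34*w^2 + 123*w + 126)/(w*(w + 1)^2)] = 2*(w^5 + 3*w^4 + 3*w^3 - 14*w^2 - 126*w - 63)/(w^2*(w^2 + 2*w + 1))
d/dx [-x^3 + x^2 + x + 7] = -3*x^2 + 2*x + 1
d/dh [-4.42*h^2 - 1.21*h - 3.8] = -8.84*h - 1.21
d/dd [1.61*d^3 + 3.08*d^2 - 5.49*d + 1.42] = 4.83*d^2 + 6.16*d - 5.49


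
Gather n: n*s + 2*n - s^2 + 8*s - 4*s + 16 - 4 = n*(s + 2) - s^2 + 4*s + 12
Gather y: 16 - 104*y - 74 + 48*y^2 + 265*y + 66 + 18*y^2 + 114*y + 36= 66*y^2 + 275*y + 44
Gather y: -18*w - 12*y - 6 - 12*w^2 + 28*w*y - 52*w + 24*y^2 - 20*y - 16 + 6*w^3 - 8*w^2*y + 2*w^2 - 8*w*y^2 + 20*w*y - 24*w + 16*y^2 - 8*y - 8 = 6*w^3 - 10*w^2 - 94*w + y^2*(40 - 8*w) + y*(-8*w^2 + 48*w - 40) - 30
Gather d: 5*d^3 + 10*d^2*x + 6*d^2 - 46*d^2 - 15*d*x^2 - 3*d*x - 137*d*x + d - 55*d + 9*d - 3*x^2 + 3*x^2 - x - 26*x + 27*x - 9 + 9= 5*d^3 + d^2*(10*x - 40) + d*(-15*x^2 - 140*x - 45)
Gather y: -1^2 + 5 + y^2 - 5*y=y^2 - 5*y + 4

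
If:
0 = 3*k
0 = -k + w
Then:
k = 0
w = 0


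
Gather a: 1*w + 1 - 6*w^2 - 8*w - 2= -6*w^2 - 7*w - 1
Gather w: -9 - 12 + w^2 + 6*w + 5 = w^2 + 6*w - 16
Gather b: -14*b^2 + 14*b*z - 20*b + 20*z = -14*b^2 + b*(14*z - 20) + 20*z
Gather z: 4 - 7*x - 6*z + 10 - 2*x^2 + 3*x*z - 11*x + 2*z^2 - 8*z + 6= -2*x^2 - 18*x + 2*z^2 + z*(3*x - 14) + 20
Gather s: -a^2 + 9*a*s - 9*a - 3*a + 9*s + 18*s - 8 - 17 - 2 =-a^2 - 12*a + s*(9*a + 27) - 27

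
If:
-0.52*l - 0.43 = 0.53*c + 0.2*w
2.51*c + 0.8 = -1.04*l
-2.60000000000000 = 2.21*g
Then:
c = 0.275862068965517*w + 0.0413793103448276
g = -1.18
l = -0.6657824933687*w - 0.869098143236074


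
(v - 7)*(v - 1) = v^2 - 8*v + 7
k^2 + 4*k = k*(k + 4)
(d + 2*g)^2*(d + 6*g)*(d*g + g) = d^4*g + 10*d^3*g^2 + d^3*g + 28*d^2*g^3 + 10*d^2*g^2 + 24*d*g^4 + 28*d*g^3 + 24*g^4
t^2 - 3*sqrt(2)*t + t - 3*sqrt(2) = (t + 1)*(t - 3*sqrt(2))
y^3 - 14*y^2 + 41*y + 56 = (y - 8)*(y - 7)*(y + 1)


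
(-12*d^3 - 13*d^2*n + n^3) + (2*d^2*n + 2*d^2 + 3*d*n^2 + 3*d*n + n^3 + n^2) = -12*d^3 - 11*d^2*n + 2*d^2 + 3*d*n^2 + 3*d*n + 2*n^3 + n^2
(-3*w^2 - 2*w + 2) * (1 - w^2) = 3*w^4 + 2*w^3 - 5*w^2 - 2*w + 2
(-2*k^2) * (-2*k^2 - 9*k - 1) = 4*k^4 + 18*k^3 + 2*k^2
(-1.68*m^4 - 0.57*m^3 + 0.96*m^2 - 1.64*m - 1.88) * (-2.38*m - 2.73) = 3.9984*m^5 + 5.943*m^4 - 0.7287*m^3 + 1.2824*m^2 + 8.9516*m + 5.1324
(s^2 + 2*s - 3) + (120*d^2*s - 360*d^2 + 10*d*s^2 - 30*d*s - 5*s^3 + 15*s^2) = 120*d^2*s - 360*d^2 + 10*d*s^2 - 30*d*s - 5*s^3 + 16*s^2 + 2*s - 3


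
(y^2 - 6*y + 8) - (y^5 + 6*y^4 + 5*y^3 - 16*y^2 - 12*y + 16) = -y^5 - 6*y^4 - 5*y^3 + 17*y^2 + 6*y - 8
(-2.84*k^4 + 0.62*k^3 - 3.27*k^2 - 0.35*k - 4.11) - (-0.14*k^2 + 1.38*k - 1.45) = -2.84*k^4 + 0.62*k^3 - 3.13*k^2 - 1.73*k - 2.66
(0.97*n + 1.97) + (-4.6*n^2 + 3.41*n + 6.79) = -4.6*n^2 + 4.38*n + 8.76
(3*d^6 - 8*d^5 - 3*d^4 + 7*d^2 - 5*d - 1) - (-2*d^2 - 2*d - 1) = 3*d^6 - 8*d^5 - 3*d^4 + 9*d^2 - 3*d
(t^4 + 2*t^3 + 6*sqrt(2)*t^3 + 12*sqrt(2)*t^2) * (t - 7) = t^5 - 5*t^4 + 6*sqrt(2)*t^4 - 30*sqrt(2)*t^3 - 14*t^3 - 84*sqrt(2)*t^2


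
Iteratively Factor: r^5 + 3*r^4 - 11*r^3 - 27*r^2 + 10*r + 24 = (r + 4)*(r^4 - r^3 - 7*r^2 + r + 6) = (r - 1)*(r + 4)*(r^3 - 7*r - 6) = (r - 3)*(r - 1)*(r + 4)*(r^2 + 3*r + 2) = (r - 3)*(r - 1)*(r + 2)*(r + 4)*(r + 1)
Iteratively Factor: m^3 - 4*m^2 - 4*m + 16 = (m + 2)*(m^2 - 6*m + 8) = (m - 4)*(m + 2)*(m - 2)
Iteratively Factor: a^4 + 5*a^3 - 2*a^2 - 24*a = (a - 2)*(a^3 + 7*a^2 + 12*a) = a*(a - 2)*(a^2 + 7*a + 12) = a*(a - 2)*(a + 4)*(a + 3)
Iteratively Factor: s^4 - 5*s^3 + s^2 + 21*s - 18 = (s + 2)*(s^3 - 7*s^2 + 15*s - 9) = (s - 3)*(s + 2)*(s^2 - 4*s + 3) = (s - 3)*(s - 1)*(s + 2)*(s - 3)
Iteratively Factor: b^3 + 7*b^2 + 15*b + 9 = (b + 1)*(b^2 + 6*b + 9) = (b + 1)*(b + 3)*(b + 3)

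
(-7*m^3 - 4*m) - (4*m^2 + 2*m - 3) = -7*m^3 - 4*m^2 - 6*m + 3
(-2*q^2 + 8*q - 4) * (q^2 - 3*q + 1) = -2*q^4 + 14*q^3 - 30*q^2 + 20*q - 4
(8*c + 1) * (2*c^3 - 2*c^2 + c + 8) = 16*c^4 - 14*c^3 + 6*c^2 + 65*c + 8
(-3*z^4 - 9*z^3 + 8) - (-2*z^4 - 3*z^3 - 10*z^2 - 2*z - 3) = -z^4 - 6*z^3 + 10*z^2 + 2*z + 11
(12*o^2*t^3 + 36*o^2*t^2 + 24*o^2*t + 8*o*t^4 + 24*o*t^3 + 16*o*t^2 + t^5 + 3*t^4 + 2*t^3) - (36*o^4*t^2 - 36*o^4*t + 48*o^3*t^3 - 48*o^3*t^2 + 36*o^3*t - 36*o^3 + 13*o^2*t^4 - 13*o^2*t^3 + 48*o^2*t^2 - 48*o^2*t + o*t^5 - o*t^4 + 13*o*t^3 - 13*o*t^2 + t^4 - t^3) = -36*o^4*t^2 + 36*o^4*t - 48*o^3*t^3 + 48*o^3*t^2 - 36*o^3*t + 36*o^3 - 13*o^2*t^4 + 25*o^2*t^3 - 12*o^2*t^2 + 72*o^2*t - o*t^5 + 9*o*t^4 + 11*o*t^3 + 29*o*t^2 + t^5 + 2*t^4 + 3*t^3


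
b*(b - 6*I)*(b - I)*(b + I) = b^4 - 6*I*b^3 + b^2 - 6*I*b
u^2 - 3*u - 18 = (u - 6)*(u + 3)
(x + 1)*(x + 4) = x^2 + 5*x + 4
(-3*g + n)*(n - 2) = -3*g*n + 6*g + n^2 - 2*n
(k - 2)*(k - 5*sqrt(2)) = k^2 - 5*sqrt(2)*k - 2*k + 10*sqrt(2)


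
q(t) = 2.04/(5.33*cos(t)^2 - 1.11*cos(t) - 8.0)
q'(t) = 2.04*(10.66*sin(t)*cos(t) - 1.11*sin(t))/(5.33*cos(t)^2 - 1.11*cos(t) - 8.0)^2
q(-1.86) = -0.28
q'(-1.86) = 0.15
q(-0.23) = -0.51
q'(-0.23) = -0.27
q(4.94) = -0.26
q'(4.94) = -0.04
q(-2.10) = -0.34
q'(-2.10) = 0.31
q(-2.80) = -0.92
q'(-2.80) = 1.54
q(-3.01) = -1.23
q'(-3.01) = 1.13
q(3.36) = -1.11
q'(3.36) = 1.51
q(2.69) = -0.76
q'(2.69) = -1.32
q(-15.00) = -0.50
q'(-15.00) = 0.73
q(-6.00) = -0.49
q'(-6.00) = 0.30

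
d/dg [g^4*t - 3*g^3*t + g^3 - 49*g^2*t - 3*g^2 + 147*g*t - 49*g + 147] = 4*g^3*t - 9*g^2*t + 3*g^2 - 98*g*t - 6*g + 147*t - 49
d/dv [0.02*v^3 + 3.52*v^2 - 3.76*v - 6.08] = 0.06*v^2 + 7.04*v - 3.76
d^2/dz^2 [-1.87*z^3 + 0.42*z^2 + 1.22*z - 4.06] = 0.84 - 11.22*z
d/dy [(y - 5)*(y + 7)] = 2*y + 2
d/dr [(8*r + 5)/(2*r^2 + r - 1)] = (16*r^2 + 8*r - (4*r + 1)*(8*r + 5) - 8)/(2*r^2 + r - 1)^2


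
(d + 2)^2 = d^2 + 4*d + 4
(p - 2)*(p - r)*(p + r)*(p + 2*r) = p^4 + 2*p^3*r - 2*p^3 - p^2*r^2 - 4*p^2*r - 2*p*r^3 + 2*p*r^2 + 4*r^3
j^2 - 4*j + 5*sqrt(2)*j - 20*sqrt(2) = (j - 4)*(j + 5*sqrt(2))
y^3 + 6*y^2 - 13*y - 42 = (y - 3)*(y + 2)*(y + 7)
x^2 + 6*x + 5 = (x + 1)*(x + 5)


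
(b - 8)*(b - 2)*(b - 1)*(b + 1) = b^4 - 10*b^3 + 15*b^2 + 10*b - 16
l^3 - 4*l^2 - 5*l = l*(l - 5)*(l + 1)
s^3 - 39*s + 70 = (s - 5)*(s - 2)*(s + 7)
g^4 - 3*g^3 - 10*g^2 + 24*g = g*(g - 4)*(g - 2)*(g + 3)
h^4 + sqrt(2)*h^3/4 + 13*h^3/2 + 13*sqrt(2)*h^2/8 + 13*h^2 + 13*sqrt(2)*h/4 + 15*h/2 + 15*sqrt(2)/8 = (h + 5/2)*(h + 3)*(sqrt(2)*h/2 + sqrt(2)/2)*(sqrt(2)*h + 1/2)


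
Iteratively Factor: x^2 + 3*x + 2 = (x + 1)*(x + 2)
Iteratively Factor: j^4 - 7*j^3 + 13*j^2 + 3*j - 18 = (j - 3)*(j^3 - 4*j^2 + j + 6) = (j - 3)^2*(j^2 - j - 2) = (j - 3)^2*(j + 1)*(j - 2)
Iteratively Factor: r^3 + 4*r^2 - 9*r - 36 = (r + 3)*(r^2 + r - 12) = (r + 3)*(r + 4)*(r - 3)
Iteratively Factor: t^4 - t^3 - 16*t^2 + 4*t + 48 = (t + 3)*(t^3 - 4*t^2 - 4*t + 16) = (t - 4)*(t + 3)*(t^2 - 4) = (t - 4)*(t - 2)*(t + 3)*(t + 2)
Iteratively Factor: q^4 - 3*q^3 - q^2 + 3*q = (q - 3)*(q^3 - q) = (q - 3)*(q + 1)*(q^2 - q) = q*(q - 3)*(q + 1)*(q - 1)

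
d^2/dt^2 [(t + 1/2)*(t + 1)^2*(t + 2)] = 12*t^2 + 27*t + 14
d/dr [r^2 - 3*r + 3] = 2*r - 3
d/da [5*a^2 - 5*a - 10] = 10*a - 5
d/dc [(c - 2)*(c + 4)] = 2*c + 2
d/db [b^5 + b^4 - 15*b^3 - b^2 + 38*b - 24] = 5*b^4 + 4*b^3 - 45*b^2 - 2*b + 38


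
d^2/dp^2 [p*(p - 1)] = 2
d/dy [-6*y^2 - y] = -12*y - 1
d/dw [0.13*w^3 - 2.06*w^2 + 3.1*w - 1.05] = 0.39*w^2 - 4.12*w + 3.1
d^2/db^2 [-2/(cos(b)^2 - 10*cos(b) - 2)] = (-8*sin(b)^4 + 220*sin(b)^2 - 35*cos(b) + 15*cos(3*b) + 196)/(sin(b)^2 + 10*cos(b) + 1)^3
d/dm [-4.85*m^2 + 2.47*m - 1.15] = 2.47 - 9.7*m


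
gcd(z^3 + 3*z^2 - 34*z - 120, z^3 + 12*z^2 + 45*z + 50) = z + 5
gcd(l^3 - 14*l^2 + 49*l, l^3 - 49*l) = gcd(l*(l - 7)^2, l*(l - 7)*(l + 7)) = l^2 - 7*l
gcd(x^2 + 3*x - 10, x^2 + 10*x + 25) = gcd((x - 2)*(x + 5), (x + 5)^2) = x + 5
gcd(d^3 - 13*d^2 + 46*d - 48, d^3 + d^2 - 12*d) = d - 3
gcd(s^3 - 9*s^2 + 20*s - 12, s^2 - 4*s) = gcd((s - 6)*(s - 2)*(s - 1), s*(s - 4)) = 1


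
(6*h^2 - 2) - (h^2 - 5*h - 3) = 5*h^2 + 5*h + 1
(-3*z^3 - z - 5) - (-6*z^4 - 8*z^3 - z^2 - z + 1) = 6*z^4 + 5*z^3 + z^2 - 6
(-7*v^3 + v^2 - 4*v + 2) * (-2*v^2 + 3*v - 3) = 14*v^5 - 23*v^4 + 32*v^3 - 19*v^2 + 18*v - 6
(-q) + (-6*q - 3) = -7*q - 3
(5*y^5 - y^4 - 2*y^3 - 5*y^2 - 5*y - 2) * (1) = 5*y^5 - y^4 - 2*y^3 - 5*y^2 - 5*y - 2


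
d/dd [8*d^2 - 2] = 16*d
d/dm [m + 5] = 1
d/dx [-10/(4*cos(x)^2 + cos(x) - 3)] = -10*(8*cos(x) + 1)*sin(x)/(4*cos(x)^2 + cos(x) - 3)^2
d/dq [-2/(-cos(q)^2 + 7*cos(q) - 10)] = 2*(2*cos(q) - 7)*sin(q)/(cos(q)^2 - 7*cos(q) + 10)^2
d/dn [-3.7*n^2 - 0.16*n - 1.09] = -7.4*n - 0.16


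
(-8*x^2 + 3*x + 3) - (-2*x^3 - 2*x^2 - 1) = 2*x^3 - 6*x^2 + 3*x + 4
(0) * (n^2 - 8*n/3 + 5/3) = 0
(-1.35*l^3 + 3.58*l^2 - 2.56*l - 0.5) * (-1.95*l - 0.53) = 2.6325*l^4 - 6.2655*l^3 + 3.0946*l^2 + 2.3318*l + 0.265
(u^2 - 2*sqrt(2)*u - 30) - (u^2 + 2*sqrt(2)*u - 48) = -4*sqrt(2)*u + 18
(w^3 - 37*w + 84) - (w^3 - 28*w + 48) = 36 - 9*w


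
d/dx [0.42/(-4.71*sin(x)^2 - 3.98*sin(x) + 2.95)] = (3.9564*sin(x) + 1.6716)*cos(x)/(4.71*sin(x)^2 + 3.98*sin(x) - 2.95)^2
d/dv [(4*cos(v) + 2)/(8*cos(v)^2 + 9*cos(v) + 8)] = 2*(16*cos(v)^2 + 16*cos(v) - 7)*sin(v)/(-8*sin(v)^2 + 9*cos(v) + 16)^2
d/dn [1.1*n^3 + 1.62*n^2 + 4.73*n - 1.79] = 3.3*n^2 + 3.24*n + 4.73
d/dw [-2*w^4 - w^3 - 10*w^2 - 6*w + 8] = -8*w^3 - 3*w^2 - 20*w - 6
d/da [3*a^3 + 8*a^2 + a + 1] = 9*a^2 + 16*a + 1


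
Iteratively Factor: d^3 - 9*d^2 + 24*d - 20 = (d - 2)*(d^2 - 7*d + 10) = (d - 2)^2*(d - 5)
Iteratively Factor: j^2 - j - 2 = (j + 1)*(j - 2)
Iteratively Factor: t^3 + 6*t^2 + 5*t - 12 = (t + 4)*(t^2 + 2*t - 3) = (t - 1)*(t + 4)*(t + 3)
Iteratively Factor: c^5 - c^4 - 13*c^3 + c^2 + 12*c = (c + 1)*(c^4 - 2*c^3 - 11*c^2 + 12*c) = c*(c + 1)*(c^3 - 2*c^2 - 11*c + 12) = c*(c - 1)*(c + 1)*(c^2 - c - 12) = c*(c - 1)*(c + 1)*(c + 3)*(c - 4)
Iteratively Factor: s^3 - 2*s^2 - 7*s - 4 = (s - 4)*(s^2 + 2*s + 1) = (s - 4)*(s + 1)*(s + 1)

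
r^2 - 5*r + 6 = (r - 3)*(r - 2)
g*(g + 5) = g^2 + 5*g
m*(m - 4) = m^2 - 4*m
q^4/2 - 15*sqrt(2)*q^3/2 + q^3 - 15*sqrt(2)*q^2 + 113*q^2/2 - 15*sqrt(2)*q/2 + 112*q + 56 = (q - 8*sqrt(2))*(q - 7*sqrt(2))*(sqrt(2)*q/2 + sqrt(2)/2)^2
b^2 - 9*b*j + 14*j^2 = (b - 7*j)*(b - 2*j)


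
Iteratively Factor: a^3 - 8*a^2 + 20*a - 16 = (a - 4)*(a^2 - 4*a + 4) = (a - 4)*(a - 2)*(a - 2)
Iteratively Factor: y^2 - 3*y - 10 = (y + 2)*(y - 5)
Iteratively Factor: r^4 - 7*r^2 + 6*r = (r + 3)*(r^3 - 3*r^2 + 2*r) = (r - 2)*(r + 3)*(r^2 - r) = r*(r - 2)*(r + 3)*(r - 1)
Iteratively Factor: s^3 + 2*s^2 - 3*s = (s + 3)*(s^2 - s) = (s - 1)*(s + 3)*(s)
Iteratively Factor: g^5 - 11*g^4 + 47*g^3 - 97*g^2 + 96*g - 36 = (g - 2)*(g^4 - 9*g^3 + 29*g^2 - 39*g + 18) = (g - 2)*(g - 1)*(g^3 - 8*g^2 + 21*g - 18) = (g - 3)*(g - 2)*(g - 1)*(g^2 - 5*g + 6) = (g - 3)^2*(g - 2)*(g - 1)*(g - 2)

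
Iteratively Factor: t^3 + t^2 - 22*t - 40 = (t + 4)*(t^2 - 3*t - 10) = (t + 2)*(t + 4)*(t - 5)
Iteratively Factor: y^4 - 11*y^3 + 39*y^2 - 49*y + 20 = (y - 5)*(y^3 - 6*y^2 + 9*y - 4) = (y - 5)*(y - 4)*(y^2 - 2*y + 1) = (y - 5)*(y - 4)*(y - 1)*(y - 1)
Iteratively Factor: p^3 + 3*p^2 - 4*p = (p)*(p^2 + 3*p - 4) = p*(p + 4)*(p - 1)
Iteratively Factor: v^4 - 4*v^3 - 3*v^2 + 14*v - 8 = (v - 1)*(v^3 - 3*v^2 - 6*v + 8) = (v - 4)*(v - 1)*(v^2 + v - 2) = (v - 4)*(v - 1)^2*(v + 2)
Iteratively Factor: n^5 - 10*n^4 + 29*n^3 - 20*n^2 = (n)*(n^4 - 10*n^3 + 29*n^2 - 20*n) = n*(n - 4)*(n^3 - 6*n^2 + 5*n) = n*(n - 5)*(n - 4)*(n^2 - n) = n*(n - 5)*(n - 4)*(n - 1)*(n)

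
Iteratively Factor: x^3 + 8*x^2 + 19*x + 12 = (x + 3)*(x^2 + 5*x + 4) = (x + 3)*(x + 4)*(x + 1)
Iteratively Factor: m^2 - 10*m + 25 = (m - 5)*(m - 5)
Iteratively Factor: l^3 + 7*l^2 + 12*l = (l)*(l^2 + 7*l + 12) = l*(l + 3)*(l + 4)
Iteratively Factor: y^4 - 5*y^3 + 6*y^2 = (y)*(y^3 - 5*y^2 + 6*y) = y*(y - 3)*(y^2 - 2*y) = y*(y - 3)*(y - 2)*(y)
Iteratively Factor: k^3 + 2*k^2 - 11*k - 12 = (k + 4)*(k^2 - 2*k - 3) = (k + 1)*(k + 4)*(k - 3)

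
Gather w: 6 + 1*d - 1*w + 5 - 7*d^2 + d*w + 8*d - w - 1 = -7*d^2 + 9*d + w*(d - 2) + 10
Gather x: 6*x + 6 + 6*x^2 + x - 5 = 6*x^2 + 7*x + 1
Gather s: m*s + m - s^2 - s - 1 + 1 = m - s^2 + s*(m - 1)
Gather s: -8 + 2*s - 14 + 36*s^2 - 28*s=36*s^2 - 26*s - 22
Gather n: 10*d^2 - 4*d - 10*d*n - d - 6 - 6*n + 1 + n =10*d^2 - 5*d + n*(-10*d - 5) - 5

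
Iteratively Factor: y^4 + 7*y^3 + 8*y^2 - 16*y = (y + 4)*(y^3 + 3*y^2 - 4*y) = (y + 4)^2*(y^2 - y) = y*(y + 4)^2*(y - 1)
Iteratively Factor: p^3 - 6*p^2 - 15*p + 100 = (p - 5)*(p^2 - p - 20) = (p - 5)*(p + 4)*(p - 5)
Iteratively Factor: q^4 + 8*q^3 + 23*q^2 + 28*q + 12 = (q + 2)*(q^3 + 6*q^2 + 11*q + 6) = (q + 1)*(q + 2)*(q^2 + 5*q + 6) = (q + 1)*(q + 2)^2*(q + 3)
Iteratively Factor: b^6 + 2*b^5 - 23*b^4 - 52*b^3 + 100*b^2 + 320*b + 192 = (b - 3)*(b^5 + 5*b^4 - 8*b^3 - 76*b^2 - 128*b - 64) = (b - 3)*(b + 4)*(b^4 + b^3 - 12*b^2 - 28*b - 16) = (b - 3)*(b + 2)*(b + 4)*(b^3 - b^2 - 10*b - 8) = (b - 4)*(b - 3)*(b + 2)*(b + 4)*(b^2 + 3*b + 2) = (b - 4)*(b - 3)*(b + 2)^2*(b + 4)*(b + 1)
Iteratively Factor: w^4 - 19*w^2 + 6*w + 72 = (w + 4)*(w^3 - 4*w^2 - 3*w + 18) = (w + 2)*(w + 4)*(w^2 - 6*w + 9) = (w - 3)*(w + 2)*(w + 4)*(w - 3)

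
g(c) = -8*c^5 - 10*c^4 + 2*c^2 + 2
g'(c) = -40*c^4 - 40*c^3 + 4*c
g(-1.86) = 67.33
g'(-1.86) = -228.80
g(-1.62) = 27.64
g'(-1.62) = -111.92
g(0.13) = 2.03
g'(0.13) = 0.42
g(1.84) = -274.58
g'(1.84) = -700.31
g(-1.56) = 21.55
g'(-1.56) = -91.28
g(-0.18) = 2.06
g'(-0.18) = -0.53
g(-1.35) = 8.30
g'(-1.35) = -39.85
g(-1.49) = 15.90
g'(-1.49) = -70.80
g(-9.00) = 406946.00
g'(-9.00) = -233316.00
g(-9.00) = 406946.00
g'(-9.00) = -233316.00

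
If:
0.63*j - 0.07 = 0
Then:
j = 0.11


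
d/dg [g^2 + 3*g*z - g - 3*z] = 2*g + 3*z - 1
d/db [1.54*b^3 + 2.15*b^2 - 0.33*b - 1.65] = 4.62*b^2 + 4.3*b - 0.33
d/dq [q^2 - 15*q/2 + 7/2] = 2*q - 15/2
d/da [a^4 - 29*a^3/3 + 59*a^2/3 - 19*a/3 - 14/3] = 4*a^3 - 29*a^2 + 118*a/3 - 19/3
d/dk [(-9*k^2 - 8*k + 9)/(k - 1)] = (-9*k^2 + 18*k - 1)/(k^2 - 2*k + 1)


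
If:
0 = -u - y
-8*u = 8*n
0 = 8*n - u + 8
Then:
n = -8/9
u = 8/9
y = -8/9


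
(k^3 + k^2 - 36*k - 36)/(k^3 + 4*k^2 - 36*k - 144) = (k + 1)/(k + 4)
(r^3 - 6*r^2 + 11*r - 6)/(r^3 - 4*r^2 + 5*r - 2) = (r - 3)/(r - 1)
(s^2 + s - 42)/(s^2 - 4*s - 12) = (s + 7)/(s + 2)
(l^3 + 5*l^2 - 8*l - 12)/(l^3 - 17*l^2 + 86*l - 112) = (l^2 + 7*l + 6)/(l^2 - 15*l + 56)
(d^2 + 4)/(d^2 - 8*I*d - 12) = (d + 2*I)/(d - 6*I)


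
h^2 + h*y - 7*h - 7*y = (h - 7)*(h + y)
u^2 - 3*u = u*(u - 3)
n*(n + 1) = n^2 + n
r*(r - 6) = r^2 - 6*r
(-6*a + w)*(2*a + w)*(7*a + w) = -84*a^3 - 40*a^2*w + 3*a*w^2 + w^3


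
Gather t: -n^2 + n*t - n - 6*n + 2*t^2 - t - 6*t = -n^2 - 7*n + 2*t^2 + t*(n - 7)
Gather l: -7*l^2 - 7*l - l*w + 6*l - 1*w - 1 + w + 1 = -7*l^2 + l*(-w - 1)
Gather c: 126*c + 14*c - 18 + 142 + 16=140*c + 140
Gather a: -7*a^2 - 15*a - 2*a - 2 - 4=-7*a^2 - 17*a - 6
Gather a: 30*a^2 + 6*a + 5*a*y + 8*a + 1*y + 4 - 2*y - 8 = 30*a^2 + a*(5*y + 14) - y - 4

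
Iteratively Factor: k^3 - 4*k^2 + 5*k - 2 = (k - 1)*(k^2 - 3*k + 2) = (k - 1)^2*(k - 2)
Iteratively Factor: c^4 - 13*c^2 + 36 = (c + 3)*(c^3 - 3*c^2 - 4*c + 12) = (c - 2)*(c + 3)*(c^2 - c - 6) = (c - 3)*(c - 2)*(c + 3)*(c + 2)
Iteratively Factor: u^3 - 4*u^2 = (u)*(u^2 - 4*u) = u*(u - 4)*(u)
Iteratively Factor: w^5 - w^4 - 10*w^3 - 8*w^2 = (w)*(w^4 - w^3 - 10*w^2 - 8*w) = w^2*(w^3 - w^2 - 10*w - 8) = w^2*(w + 1)*(w^2 - 2*w - 8) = w^2*(w + 1)*(w + 2)*(w - 4)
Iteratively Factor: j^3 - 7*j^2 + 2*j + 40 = (j + 2)*(j^2 - 9*j + 20) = (j - 5)*(j + 2)*(j - 4)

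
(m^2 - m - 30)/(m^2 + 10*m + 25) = (m - 6)/(m + 5)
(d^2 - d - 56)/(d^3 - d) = (d^2 - d - 56)/(d^3 - d)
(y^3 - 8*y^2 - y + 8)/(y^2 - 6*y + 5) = (y^2 - 7*y - 8)/(y - 5)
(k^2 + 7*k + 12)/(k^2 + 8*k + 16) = (k + 3)/(k + 4)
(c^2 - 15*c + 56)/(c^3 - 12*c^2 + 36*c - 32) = (c - 7)/(c^2 - 4*c + 4)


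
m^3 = m^3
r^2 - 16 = (r - 4)*(r + 4)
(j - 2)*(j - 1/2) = j^2 - 5*j/2 + 1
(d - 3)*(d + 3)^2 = d^3 + 3*d^2 - 9*d - 27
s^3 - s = s*(s - 1)*(s + 1)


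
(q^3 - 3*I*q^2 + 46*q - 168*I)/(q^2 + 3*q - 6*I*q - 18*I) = (q^2 + 3*I*q + 28)/(q + 3)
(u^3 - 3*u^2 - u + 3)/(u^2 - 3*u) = u - 1/u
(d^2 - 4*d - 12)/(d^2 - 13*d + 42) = (d + 2)/(d - 7)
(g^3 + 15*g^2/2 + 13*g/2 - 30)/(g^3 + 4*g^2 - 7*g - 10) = (g^2 + 5*g/2 - 6)/(g^2 - g - 2)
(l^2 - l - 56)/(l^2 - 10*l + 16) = (l + 7)/(l - 2)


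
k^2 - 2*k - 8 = (k - 4)*(k + 2)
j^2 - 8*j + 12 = (j - 6)*(j - 2)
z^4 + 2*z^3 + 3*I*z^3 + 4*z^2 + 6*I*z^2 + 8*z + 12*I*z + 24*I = (z + 2)*(z - 2*I)*(z + 2*I)*(z + 3*I)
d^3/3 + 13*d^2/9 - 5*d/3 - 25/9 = (d/3 + 1/3)*(d - 5/3)*(d + 5)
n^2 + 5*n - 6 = (n - 1)*(n + 6)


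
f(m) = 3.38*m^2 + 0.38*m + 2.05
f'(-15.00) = -101.02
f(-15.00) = 756.85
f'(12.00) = 81.50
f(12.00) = 493.33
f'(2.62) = 18.09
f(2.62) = 26.25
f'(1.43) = 10.05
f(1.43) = 9.51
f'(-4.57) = -30.51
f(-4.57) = 70.90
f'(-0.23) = -1.17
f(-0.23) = 2.14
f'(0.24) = 2.00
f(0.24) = 2.34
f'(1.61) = 11.26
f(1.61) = 11.42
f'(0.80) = 5.79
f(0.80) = 4.52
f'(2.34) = 16.20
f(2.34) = 21.45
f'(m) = 6.76*m + 0.38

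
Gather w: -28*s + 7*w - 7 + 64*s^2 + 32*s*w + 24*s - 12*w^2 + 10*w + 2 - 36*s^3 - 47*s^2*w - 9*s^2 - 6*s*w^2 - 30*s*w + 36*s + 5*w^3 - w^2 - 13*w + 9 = -36*s^3 + 55*s^2 + 32*s + 5*w^3 + w^2*(-6*s - 13) + w*(-47*s^2 + 2*s + 4) + 4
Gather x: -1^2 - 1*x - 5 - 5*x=-6*x - 6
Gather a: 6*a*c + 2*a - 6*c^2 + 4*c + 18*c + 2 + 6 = a*(6*c + 2) - 6*c^2 + 22*c + 8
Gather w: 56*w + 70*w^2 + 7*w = 70*w^2 + 63*w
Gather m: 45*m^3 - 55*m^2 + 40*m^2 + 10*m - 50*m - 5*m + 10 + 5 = 45*m^3 - 15*m^2 - 45*m + 15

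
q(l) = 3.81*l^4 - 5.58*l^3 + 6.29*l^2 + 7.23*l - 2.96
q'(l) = 15.24*l^3 - 16.74*l^2 + 12.58*l + 7.23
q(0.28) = -0.54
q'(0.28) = 9.77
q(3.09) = 262.15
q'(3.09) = 335.90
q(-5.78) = 5495.31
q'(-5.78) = -3567.59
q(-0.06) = -3.37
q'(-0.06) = 6.41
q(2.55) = 124.95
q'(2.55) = 183.16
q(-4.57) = 2289.78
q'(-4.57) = -1854.44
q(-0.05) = -3.31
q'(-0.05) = 6.56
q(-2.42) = 226.14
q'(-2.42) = -337.24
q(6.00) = 3999.34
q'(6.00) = 2771.91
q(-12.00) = 89462.44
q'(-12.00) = -28889.01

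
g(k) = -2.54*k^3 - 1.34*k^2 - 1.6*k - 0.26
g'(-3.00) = -62.14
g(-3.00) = 61.06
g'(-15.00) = -1675.90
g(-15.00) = 8294.74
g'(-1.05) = -7.19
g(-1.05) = 2.88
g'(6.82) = -374.30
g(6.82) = -879.22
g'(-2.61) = -46.51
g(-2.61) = 39.95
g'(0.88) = -9.86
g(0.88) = -4.44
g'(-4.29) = -130.34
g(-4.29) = 182.48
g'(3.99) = -133.60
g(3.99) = -189.32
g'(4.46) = -165.13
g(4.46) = -259.39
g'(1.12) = -14.16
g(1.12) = -7.30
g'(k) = -7.62*k^2 - 2.68*k - 1.6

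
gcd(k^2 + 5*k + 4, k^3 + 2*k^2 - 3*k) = 1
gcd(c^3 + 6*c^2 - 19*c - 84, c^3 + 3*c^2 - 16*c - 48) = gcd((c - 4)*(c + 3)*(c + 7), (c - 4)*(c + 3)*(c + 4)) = c^2 - c - 12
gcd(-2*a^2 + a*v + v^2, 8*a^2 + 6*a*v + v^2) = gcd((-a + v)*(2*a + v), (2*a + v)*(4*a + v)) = 2*a + v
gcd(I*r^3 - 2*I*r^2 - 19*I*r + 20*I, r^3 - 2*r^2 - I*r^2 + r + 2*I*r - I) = r - 1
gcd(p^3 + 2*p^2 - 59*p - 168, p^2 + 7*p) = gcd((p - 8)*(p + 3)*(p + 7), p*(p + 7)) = p + 7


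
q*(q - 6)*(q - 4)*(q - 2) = q^4 - 12*q^3 + 44*q^2 - 48*q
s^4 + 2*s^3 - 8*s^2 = s^2*(s - 2)*(s + 4)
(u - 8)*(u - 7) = u^2 - 15*u + 56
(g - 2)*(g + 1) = g^2 - g - 2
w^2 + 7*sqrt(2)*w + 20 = (w + 2*sqrt(2))*(w + 5*sqrt(2))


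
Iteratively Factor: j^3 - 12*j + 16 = (j - 2)*(j^2 + 2*j - 8) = (j - 2)^2*(j + 4)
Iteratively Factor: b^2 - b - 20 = (b - 5)*(b + 4)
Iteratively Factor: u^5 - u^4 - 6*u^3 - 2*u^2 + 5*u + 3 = (u - 3)*(u^4 + 2*u^3 - 2*u - 1) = (u - 3)*(u + 1)*(u^3 + u^2 - u - 1) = (u - 3)*(u + 1)^2*(u^2 - 1) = (u - 3)*(u + 1)^3*(u - 1)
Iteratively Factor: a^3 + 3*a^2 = (a)*(a^2 + 3*a) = a^2*(a + 3)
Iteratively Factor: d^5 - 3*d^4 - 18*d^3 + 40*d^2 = (d - 5)*(d^4 + 2*d^3 - 8*d^2) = (d - 5)*(d + 4)*(d^3 - 2*d^2) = d*(d - 5)*(d + 4)*(d^2 - 2*d) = d*(d - 5)*(d - 2)*(d + 4)*(d)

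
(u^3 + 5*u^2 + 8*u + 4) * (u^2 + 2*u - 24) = u^5 + 7*u^4 - 6*u^3 - 100*u^2 - 184*u - 96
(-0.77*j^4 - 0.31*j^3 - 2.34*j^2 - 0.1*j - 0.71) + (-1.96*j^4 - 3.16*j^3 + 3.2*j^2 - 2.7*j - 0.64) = -2.73*j^4 - 3.47*j^3 + 0.86*j^2 - 2.8*j - 1.35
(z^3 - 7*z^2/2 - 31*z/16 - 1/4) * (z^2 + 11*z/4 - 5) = z^5 - 3*z^4/4 - 265*z^3/16 + 763*z^2/64 + 9*z + 5/4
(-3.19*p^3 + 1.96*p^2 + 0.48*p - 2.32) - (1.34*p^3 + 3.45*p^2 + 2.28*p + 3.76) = -4.53*p^3 - 1.49*p^2 - 1.8*p - 6.08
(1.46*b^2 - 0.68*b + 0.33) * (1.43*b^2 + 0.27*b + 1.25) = 2.0878*b^4 - 0.5782*b^3 + 2.1133*b^2 - 0.7609*b + 0.4125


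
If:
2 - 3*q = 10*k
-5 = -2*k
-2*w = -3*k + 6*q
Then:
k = 5/2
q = -23/3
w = 107/4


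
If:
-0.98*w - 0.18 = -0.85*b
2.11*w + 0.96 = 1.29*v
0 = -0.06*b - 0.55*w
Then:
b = 0.19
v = 0.71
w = -0.02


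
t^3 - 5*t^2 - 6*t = t*(t - 6)*(t + 1)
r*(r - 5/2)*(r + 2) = r^3 - r^2/2 - 5*r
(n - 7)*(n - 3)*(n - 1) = n^3 - 11*n^2 + 31*n - 21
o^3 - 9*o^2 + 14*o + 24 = (o - 6)*(o - 4)*(o + 1)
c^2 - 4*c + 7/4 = (c - 7/2)*(c - 1/2)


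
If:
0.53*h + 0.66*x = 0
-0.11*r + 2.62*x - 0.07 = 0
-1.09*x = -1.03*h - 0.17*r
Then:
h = -0.08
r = 0.90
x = 0.06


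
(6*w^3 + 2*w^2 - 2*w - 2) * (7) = 42*w^3 + 14*w^2 - 14*w - 14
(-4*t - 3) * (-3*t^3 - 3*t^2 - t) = 12*t^4 + 21*t^3 + 13*t^2 + 3*t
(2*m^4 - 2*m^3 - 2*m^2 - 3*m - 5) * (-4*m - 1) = -8*m^5 + 6*m^4 + 10*m^3 + 14*m^2 + 23*m + 5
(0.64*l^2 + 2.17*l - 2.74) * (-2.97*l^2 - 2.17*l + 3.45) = -1.9008*l^4 - 7.8337*l^3 + 5.6369*l^2 + 13.4323*l - 9.453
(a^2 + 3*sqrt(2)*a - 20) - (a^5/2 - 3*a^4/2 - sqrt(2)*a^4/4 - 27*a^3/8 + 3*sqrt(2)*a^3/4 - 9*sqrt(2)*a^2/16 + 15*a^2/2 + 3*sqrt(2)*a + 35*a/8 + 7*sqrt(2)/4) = -a^5/2 + sqrt(2)*a^4/4 + 3*a^4/2 - 3*sqrt(2)*a^3/4 + 27*a^3/8 - 13*a^2/2 + 9*sqrt(2)*a^2/16 - 35*a/8 - 20 - 7*sqrt(2)/4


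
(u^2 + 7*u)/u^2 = (u + 7)/u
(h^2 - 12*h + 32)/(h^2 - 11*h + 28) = (h - 8)/(h - 7)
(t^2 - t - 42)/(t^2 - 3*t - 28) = (t + 6)/(t + 4)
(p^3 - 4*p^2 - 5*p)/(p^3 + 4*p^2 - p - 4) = p*(p - 5)/(p^2 + 3*p - 4)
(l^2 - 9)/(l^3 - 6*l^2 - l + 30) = (l + 3)/(l^2 - 3*l - 10)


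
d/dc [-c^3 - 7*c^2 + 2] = c*(-3*c - 14)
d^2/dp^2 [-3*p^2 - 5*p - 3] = -6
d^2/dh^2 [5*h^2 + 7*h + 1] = 10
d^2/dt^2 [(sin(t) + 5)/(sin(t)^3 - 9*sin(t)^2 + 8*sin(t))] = 2*(-2*sin(t)^3 - 11*sin(t)^2 + 215*sin(t) - 668 - 415/sin(t) + 760/sin(t)^2 - 320/sin(t)^3)/((sin(t) - 8)^3*(sin(t) - 1)^2)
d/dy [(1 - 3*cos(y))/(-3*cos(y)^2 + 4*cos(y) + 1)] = (9*cos(y)^2 - 6*cos(y) + 7)*sin(y)/(3*sin(y)^2 + 4*cos(y) - 2)^2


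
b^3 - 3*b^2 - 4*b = b*(b - 4)*(b + 1)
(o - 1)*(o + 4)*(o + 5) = o^3 + 8*o^2 + 11*o - 20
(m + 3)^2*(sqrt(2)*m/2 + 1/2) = sqrt(2)*m^3/2 + m^2/2 + 3*sqrt(2)*m^2 + 3*m + 9*sqrt(2)*m/2 + 9/2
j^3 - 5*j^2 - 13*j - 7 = (j - 7)*(j + 1)^2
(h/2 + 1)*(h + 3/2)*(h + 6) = h^3/2 + 19*h^2/4 + 12*h + 9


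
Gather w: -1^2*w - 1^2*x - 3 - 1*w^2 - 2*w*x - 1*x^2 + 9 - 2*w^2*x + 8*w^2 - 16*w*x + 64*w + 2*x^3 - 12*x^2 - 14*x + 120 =w^2*(7 - 2*x) + w*(63 - 18*x) + 2*x^3 - 13*x^2 - 15*x + 126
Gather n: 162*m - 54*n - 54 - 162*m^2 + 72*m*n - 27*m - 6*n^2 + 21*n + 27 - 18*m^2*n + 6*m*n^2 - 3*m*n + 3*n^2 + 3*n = -162*m^2 + 135*m + n^2*(6*m - 3) + n*(-18*m^2 + 69*m - 30) - 27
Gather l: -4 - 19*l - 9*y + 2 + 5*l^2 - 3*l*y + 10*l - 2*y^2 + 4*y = 5*l^2 + l*(-3*y - 9) - 2*y^2 - 5*y - 2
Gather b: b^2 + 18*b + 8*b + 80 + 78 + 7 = b^2 + 26*b + 165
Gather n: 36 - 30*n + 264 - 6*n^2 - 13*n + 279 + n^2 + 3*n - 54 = -5*n^2 - 40*n + 525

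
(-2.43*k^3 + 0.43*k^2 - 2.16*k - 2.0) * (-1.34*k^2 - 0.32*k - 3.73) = 3.2562*k^5 + 0.2014*k^4 + 11.8207*k^3 + 1.7673*k^2 + 8.6968*k + 7.46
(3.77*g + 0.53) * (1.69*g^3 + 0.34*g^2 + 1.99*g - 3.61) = 6.3713*g^4 + 2.1775*g^3 + 7.6825*g^2 - 12.555*g - 1.9133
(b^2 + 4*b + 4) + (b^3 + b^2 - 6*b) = b^3 + 2*b^2 - 2*b + 4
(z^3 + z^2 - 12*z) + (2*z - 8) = z^3 + z^2 - 10*z - 8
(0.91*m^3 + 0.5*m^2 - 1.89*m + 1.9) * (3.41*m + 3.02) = 3.1031*m^4 + 4.4532*m^3 - 4.9349*m^2 + 0.7712*m + 5.738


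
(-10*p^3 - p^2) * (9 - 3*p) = 30*p^4 - 87*p^3 - 9*p^2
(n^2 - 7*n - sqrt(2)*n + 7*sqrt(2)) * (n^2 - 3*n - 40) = n^4 - 10*n^3 - sqrt(2)*n^3 - 19*n^2 + 10*sqrt(2)*n^2 + 19*sqrt(2)*n + 280*n - 280*sqrt(2)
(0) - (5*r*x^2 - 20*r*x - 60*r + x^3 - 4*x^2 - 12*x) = -5*r*x^2 + 20*r*x + 60*r - x^3 + 4*x^2 + 12*x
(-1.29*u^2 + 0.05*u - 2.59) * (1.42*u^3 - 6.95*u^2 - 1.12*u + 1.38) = -1.8318*u^5 + 9.0365*u^4 - 2.5805*u^3 + 16.1643*u^2 + 2.9698*u - 3.5742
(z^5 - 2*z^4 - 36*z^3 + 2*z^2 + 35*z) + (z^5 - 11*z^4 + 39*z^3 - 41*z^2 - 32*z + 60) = 2*z^5 - 13*z^4 + 3*z^3 - 39*z^2 + 3*z + 60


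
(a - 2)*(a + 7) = a^2 + 5*a - 14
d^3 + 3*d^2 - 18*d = d*(d - 3)*(d + 6)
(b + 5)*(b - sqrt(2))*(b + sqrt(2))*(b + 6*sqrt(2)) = b^4 + 5*b^3 + 6*sqrt(2)*b^3 - 2*b^2 + 30*sqrt(2)*b^2 - 12*sqrt(2)*b - 10*b - 60*sqrt(2)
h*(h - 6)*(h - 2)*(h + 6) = h^4 - 2*h^3 - 36*h^2 + 72*h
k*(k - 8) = k^2 - 8*k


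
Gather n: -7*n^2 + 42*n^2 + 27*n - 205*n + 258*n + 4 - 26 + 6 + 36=35*n^2 + 80*n + 20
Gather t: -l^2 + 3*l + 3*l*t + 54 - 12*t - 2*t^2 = -l^2 + 3*l - 2*t^2 + t*(3*l - 12) + 54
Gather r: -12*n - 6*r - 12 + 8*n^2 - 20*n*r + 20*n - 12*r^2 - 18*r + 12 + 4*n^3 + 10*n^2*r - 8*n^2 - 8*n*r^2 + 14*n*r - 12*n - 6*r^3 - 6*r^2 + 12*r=4*n^3 - 4*n - 6*r^3 + r^2*(-8*n - 18) + r*(10*n^2 - 6*n - 12)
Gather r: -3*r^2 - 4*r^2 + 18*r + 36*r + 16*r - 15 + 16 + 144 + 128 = -7*r^2 + 70*r + 273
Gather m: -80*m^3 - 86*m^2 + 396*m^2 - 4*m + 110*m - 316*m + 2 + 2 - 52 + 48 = -80*m^3 + 310*m^2 - 210*m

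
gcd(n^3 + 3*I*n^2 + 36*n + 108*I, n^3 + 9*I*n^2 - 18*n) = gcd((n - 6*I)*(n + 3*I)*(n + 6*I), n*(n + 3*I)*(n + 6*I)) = n^2 + 9*I*n - 18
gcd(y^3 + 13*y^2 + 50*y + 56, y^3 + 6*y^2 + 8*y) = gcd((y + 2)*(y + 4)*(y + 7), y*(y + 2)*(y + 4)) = y^2 + 6*y + 8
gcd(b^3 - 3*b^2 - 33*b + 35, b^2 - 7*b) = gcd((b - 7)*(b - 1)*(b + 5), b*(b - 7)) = b - 7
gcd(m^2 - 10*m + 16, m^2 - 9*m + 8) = m - 8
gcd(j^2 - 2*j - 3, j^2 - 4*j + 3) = j - 3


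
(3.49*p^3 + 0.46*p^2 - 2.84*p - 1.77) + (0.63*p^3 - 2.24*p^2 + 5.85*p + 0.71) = 4.12*p^3 - 1.78*p^2 + 3.01*p - 1.06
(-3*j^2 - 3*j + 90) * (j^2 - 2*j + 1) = -3*j^4 + 3*j^3 + 93*j^2 - 183*j + 90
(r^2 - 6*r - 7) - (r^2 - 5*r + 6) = -r - 13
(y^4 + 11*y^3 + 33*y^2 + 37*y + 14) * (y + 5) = y^5 + 16*y^4 + 88*y^3 + 202*y^2 + 199*y + 70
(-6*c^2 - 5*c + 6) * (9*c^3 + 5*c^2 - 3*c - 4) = -54*c^5 - 75*c^4 + 47*c^3 + 69*c^2 + 2*c - 24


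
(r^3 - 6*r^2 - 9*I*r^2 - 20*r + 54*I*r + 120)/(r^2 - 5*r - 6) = (r^2 - 9*I*r - 20)/(r + 1)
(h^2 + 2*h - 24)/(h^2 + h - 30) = (h - 4)/(h - 5)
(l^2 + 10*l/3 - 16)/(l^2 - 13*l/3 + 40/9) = 3*(l + 6)/(3*l - 5)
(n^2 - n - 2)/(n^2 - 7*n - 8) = (n - 2)/(n - 8)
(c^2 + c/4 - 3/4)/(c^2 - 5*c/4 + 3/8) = 2*(c + 1)/(2*c - 1)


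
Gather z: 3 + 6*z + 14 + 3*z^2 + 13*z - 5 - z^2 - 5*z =2*z^2 + 14*z + 12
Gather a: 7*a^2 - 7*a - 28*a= 7*a^2 - 35*a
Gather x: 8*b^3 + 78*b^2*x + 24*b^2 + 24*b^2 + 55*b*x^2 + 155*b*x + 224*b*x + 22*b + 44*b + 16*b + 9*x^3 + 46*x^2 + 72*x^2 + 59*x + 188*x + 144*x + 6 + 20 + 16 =8*b^3 + 48*b^2 + 82*b + 9*x^3 + x^2*(55*b + 118) + x*(78*b^2 + 379*b + 391) + 42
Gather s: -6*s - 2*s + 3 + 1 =4 - 8*s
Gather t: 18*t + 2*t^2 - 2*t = 2*t^2 + 16*t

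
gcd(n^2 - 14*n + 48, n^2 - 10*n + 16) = n - 8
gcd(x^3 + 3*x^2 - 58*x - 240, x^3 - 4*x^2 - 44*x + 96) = x^2 - 2*x - 48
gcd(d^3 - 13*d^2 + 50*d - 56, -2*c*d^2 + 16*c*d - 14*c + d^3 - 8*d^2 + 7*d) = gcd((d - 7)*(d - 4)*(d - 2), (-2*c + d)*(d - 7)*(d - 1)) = d - 7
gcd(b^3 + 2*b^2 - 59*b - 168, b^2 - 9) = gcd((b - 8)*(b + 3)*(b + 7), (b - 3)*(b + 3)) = b + 3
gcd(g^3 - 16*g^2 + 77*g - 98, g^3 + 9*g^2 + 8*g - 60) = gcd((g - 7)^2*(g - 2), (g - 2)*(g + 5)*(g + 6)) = g - 2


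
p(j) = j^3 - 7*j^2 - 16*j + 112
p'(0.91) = -26.26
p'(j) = 3*j^2 - 14*j - 16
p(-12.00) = -2432.00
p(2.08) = 57.43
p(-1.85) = 111.31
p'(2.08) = -32.14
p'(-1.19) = 4.91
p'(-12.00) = 584.00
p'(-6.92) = 224.54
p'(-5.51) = 152.22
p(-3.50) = 39.38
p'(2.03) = -32.06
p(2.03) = 59.04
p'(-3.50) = 69.75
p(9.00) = 130.00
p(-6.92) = -443.86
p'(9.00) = 101.00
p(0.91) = 92.40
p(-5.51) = -179.64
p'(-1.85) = 20.17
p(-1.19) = 119.44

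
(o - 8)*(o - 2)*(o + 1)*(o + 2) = o^4 - 7*o^3 - 12*o^2 + 28*o + 32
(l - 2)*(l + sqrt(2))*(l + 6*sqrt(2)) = l^3 - 2*l^2 + 7*sqrt(2)*l^2 - 14*sqrt(2)*l + 12*l - 24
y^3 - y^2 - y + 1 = (y - 1)^2*(y + 1)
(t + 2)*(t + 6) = t^2 + 8*t + 12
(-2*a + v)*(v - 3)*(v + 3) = -2*a*v^2 + 18*a + v^3 - 9*v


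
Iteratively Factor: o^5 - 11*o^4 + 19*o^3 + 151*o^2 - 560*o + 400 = (o + 4)*(o^4 - 15*o^3 + 79*o^2 - 165*o + 100) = (o - 1)*(o + 4)*(o^3 - 14*o^2 + 65*o - 100) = (o - 4)*(o - 1)*(o + 4)*(o^2 - 10*o + 25) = (o - 5)*(o - 4)*(o - 1)*(o + 4)*(o - 5)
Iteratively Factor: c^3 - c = (c - 1)*(c^2 + c) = (c - 1)*(c + 1)*(c)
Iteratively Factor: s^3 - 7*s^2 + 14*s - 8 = (s - 2)*(s^2 - 5*s + 4) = (s - 2)*(s - 1)*(s - 4)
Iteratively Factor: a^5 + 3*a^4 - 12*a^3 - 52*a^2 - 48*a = (a + 2)*(a^4 + a^3 - 14*a^2 - 24*a) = (a + 2)*(a + 3)*(a^3 - 2*a^2 - 8*a) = (a + 2)^2*(a + 3)*(a^2 - 4*a) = (a - 4)*(a + 2)^2*(a + 3)*(a)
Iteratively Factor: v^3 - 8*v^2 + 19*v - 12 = (v - 4)*(v^2 - 4*v + 3) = (v - 4)*(v - 3)*(v - 1)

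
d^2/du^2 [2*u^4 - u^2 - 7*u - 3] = 24*u^2 - 2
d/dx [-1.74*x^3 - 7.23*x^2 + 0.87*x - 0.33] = -5.22*x^2 - 14.46*x + 0.87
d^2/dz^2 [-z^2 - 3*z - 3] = -2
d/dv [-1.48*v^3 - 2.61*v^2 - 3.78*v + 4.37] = -4.44*v^2 - 5.22*v - 3.78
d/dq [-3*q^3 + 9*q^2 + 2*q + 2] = -9*q^2 + 18*q + 2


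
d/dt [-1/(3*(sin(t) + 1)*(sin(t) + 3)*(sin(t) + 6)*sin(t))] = 2*(2*sin(t)^3 + 15*sin(t)^2 + 27*sin(t) + 9)*cos(t)/(3*(sin(t) + 1)^2*(sin(t) + 3)^2*(sin(t) + 6)^2*sin(t)^2)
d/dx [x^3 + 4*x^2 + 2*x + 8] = 3*x^2 + 8*x + 2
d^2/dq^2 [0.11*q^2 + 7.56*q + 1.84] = 0.220000000000000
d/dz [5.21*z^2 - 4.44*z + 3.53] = 10.42*z - 4.44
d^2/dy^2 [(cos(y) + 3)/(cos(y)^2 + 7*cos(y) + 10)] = (-9*(1 - cos(2*y))^2*cos(y) - 5*(1 - cos(2*y))^2 + 703*cos(y) + 102*cos(2*y) - 9*cos(3*y) + 2*cos(5*y) + 498)/(4*(cos(y) + 2)^3*(cos(y) + 5)^3)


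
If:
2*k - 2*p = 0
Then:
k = p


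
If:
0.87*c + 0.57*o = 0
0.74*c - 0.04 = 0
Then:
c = 0.05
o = -0.08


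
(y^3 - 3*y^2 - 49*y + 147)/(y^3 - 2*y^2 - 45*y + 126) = (y - 7)/(y - 6)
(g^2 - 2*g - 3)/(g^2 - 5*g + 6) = (g + 1)/(g - 2)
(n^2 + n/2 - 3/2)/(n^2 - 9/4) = 2*(n - 1)/(2*n - 3)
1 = 1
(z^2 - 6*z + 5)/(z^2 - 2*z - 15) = (z - 1)/(z + 3)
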